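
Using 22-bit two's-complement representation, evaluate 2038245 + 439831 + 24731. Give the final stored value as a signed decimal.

2038245 + 439831 = 2478076 → wraps to -1716228 (1001011100111111111100)
-1716228 + 24731 = -1691497 (1001100011000010010111)

-1691497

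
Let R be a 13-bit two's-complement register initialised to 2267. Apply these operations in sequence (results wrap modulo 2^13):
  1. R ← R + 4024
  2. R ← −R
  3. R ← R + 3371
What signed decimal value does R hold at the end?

Start: R = 2267 = 0100011011011.
R = 2267 + 4024 = 6291; wraps to -1901 = 1100010010011
R = −(-1901) = 1901 = 0011101101101
R = 1901 + 3371 = 5272; wraps to -2920 = 1010010011000

-2920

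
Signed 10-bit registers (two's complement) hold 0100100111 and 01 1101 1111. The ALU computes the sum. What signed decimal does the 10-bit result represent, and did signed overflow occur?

0100100111 = 295 (signed)
01 1101 1111 → 0111011111 = 479 (signed)
  0100100111
+ 0111011111
= 1100000110
Result 1100000110: MSB = 1 → 774 − 1024 = -250.
Both addends are non-negative but the stored result is negative: signed overflow. The true value 295 + 479 = 774 lies outside [-512, 511].

-250; overflow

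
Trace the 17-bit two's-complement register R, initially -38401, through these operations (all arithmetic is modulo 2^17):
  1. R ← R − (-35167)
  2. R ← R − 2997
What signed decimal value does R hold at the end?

-6231

Start: R = -38401 = 10110100111111111.
R = -38401 − (-35167) = -3234 = 11111001101011110
R = -3234 − 2997 = -6231 = 11110011110101001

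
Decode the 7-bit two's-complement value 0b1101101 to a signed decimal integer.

-19

MSB is 1, so the value is negative.
Invert: 0010010. Add 1: 0010011 = 19. So the value is −19.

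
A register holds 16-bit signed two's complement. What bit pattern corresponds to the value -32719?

|-32719| = 32719 = 0111111111001111 in 16 bits.
Invert the bits: 1000000000110000. Add 1: 1000000000110001.

1000000000110001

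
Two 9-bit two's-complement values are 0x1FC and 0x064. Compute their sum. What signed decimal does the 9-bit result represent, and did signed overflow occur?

0x1FC = 111111100 = -4 (signed)
0x064 = 001100100 = 100 (signed)
  111111100
+ 001100100
= 001100000  (discard carry-out 1)
Result 001100000: MSB = 0 → value 96.
Addends have opposite signs, so signed overflow cannot occur.

96; no overflow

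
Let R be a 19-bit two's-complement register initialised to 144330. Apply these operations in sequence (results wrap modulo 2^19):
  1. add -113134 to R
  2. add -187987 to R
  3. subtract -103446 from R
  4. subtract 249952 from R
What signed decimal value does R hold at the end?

Start: R = 144330 = 0100011001111001010.
R = 144330 + (-113134) = 31196 = 0000111100111011100
R = 31196 + (-187987) = -156791 = 1011001101110001001
R = -156791 − (-103446) = -53345 = 1110010111110011111
R = -53345 − 249952 = -303297; wraps to 220991 = 0110101111100111111

220991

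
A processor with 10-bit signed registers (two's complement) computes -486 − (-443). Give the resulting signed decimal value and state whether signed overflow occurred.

-43; no overflow

-486 → 1000011010
-443 → 1001000101
Subtract via negate-and-add: invert 1001000101 + 1 = 0110111011 (i.e. 443).
  1000011010
+ 0110111011
= 1111010101
Result 1111010101: MSB = 1 → 981 − 1024 = -43.
Addends (after negating the subtrahend) have opposite signs, so signed overflow cannot occur.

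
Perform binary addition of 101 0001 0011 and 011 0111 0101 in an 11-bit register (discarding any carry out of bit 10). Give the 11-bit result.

  10100010011
+ 01101110101
= 00010001000  (discard carry-out 1)

00010001000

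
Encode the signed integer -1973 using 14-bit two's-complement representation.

|-1973| = 1973 = 00011110110101 in 14 bits.
Invert the bits: 11100001001010. Add 1: 11100001001011.
Check: 11100001001011 reads as 14411 − 16384 = -1973.

11100001001011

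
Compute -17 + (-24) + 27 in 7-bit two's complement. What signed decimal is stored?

-17 + (-24) = -41 (1010111)
-41 + 27 = -14 (1110010)

-14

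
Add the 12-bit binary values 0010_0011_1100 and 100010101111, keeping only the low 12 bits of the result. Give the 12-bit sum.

  001000111100
+ 100010101111
= 101011101011

101011101011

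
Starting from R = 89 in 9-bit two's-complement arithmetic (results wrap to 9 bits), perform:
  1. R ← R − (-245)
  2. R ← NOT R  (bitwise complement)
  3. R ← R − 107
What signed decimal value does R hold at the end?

70

Start: R = 89 = 001011001.
R = 89 − (-245) = 334; wraps to -178 = 101001110
R = NOT 101001110 = 010110001 = 177
R = 177 − 107 = 70 = 001000110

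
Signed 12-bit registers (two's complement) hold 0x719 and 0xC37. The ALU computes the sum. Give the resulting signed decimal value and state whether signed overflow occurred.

848; no overflow

0x719 = 011100011001 = 1817 (signed)
0xC37 = 110000110111 = -969 (signed)
  011100011001
+ 110000110111
= 001101010000  (discard carry-out 1)
Result 001101010000: MSB = 0 → value 848.
Addends have opposite signs, so signed overflow cannot occur.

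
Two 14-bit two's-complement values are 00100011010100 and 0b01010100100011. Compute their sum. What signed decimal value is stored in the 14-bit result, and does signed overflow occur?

7671; no overflow

00100011010100 = 2260 (signed)
0b01010100100011 → 01010100100011 = 5411 (signed)
  00100011010100
+ 01010100100011
= 01110111110111
Result 01110111110111: MSB = 0 → value 7671.
Both addends are non-negative and so is the stored result: no signed overflow.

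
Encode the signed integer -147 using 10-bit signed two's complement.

1101101101

|-147| = 147 = 0010010011 in 10 bits.
Invert the bits: 1101101100. Add 1: 1101101101.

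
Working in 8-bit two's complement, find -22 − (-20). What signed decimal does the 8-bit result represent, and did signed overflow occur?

-2; no overflow

-22 → 11101010
-20 → 11101100
Subtract via negate-and-add: invert 11101100 + 1 = 00010100 (i.e. 20).
  11101010
+ 00010100
= 11111110
Result 11111110: MSB = 1 → 254 − 256 = -2.
Addends (after negating the subtrahend) have opposite signs, so signed overflow cannot occur.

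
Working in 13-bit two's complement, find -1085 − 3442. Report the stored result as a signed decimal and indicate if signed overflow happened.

-1085 → 1101111000011
3442 → 0110101110010
Subtract via negate-and-add: invert 0110101110010 + 1 = 1001010001110 (i.e. -3442).
  1101111000011
+ 1001010001110
= 0111001010001  (discard carry-out 1)
Result 0111001010001: MSB = 0 → value 3665.
Both addends (after negating the subtrahend) are negative but the stored result is non-negative: signed overflow. The true value -1085 − 3442 = -4527 lies outside [-4096, 4095].

3665; overflow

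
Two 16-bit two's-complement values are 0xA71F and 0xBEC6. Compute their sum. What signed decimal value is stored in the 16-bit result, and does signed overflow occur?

0xA71F = 1010011100011111 = -22753 (signed)
0xBEC6 = 1011111011000110 = -16698 (signed)
  1010011100011111
+ 1011111011000110
= 0110010111100101  (discard carry-out 1)
Result 0110010111100101: MSB = 0 → value 26085.
Both addends are negative but the stored result is non-negative: signed overflow. The true value -22753 + (-16698) = -39451 lies outside [-32768, 32767].

26085; overflow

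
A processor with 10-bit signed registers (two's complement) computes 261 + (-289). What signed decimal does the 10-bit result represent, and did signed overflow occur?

-28; no overflow

261 → 0100000101
-289 → 1011011111
  0100000101
+ 1011011111
= 1111100100
Result 1111100100: MSB = 1 → 996 − 1024 = -28.
Addends have opposite signs, so signed overflow cannot occur.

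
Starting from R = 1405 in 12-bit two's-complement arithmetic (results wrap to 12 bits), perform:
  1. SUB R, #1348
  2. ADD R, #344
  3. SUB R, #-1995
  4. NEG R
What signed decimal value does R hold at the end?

Start: R = 1405 = 010101111101.
R = 1405 − 1348 = 57 = 000000111001
R = 57 + 344 = 401 = 000110010001
R = 401 − (-1995) = 2396; wraps to -1700 = 100101011100
R = −(-1700) = 1700 = 011010100100

1700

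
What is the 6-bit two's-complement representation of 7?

7 is non-negative, so write it directly in 6 bits: 000111.

000111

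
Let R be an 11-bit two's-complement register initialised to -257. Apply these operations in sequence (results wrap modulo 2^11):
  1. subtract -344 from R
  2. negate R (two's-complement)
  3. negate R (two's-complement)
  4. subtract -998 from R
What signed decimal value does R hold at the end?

-963

Start: R = -257 = 11011111111.
R = -257 − (-344) = 87 = 00001010111
R = −(87) = -87 = 11110101001
R = −(-87) = 87 = 00001010111
R = 87 − (-998) = 1085; wraps to -963 = 10000111101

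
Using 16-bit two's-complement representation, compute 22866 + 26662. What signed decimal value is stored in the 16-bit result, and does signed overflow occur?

22866 → 0101100101010010
26662 → 0110100000100110
  0101100101010010
+ 0110100000100110
= 1100000101111000
Result 1100000101111000: MSB = 1 → 49528 − 65536 = -16008.
Both addends are non-negative but the stored result is negative: signed overflow. The true value 22866 + 26662 = 49528 lies outside [-32768, 32767].

-16008; overflow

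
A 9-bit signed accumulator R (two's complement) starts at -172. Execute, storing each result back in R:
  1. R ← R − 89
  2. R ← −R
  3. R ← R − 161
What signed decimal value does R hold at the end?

Start: R = -172 = 101010100.
R = -172 − 89 = -261; wraps to 251 = 011111011
R = −(251) = -251 = 100000101
R = -251 − 161 = -412; wraps to 100 = 001100100

100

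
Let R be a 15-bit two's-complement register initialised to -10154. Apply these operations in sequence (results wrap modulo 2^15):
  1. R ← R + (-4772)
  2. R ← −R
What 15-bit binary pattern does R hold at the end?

Start: R = -10154 = 101100001010110.
R = -10154 + (-4772) = -14926 = 100010110110010
R = −(-14926) = 14926 = 011101001001110

011101001001110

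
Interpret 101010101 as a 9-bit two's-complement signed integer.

-171

MSB is 1, so the value is negative.
Unsigned reading: 341. Subtract 2^9 = 512: 341 − 512 = -171.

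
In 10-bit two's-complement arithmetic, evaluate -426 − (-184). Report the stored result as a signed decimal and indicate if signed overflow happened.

-242; no overflow

-426 → 1001010110
-184 → 1101001000
Subtract via negate-and-add: invert 1101001000 + 1 = 0010111000 (i.e. 184).
  1001010110
+ 0010111000
= 1100001110
Result 1100001110: MSB = 1 → 782 − 1024 = -242.
Addends (after negating the subtrahend) have opposite signs, so signed overflow cannot occur.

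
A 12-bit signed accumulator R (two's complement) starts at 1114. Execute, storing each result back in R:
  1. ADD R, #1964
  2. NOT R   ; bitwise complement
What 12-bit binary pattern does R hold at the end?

Start: R = 1114 = 010001011010.
R = 1114 + 1964 = 3078; wraps to -1018 = 110000000110
R = NOT 110000000110 = 001111111001 = 1017

001111111001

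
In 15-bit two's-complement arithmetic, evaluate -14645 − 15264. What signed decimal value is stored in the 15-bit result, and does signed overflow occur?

2859; overflow

-14645 → 100011011001011
15264 → 011101110100000
Subtract via negate-and-add: invert 011101110100000 + 1 = 100010001100000 (i.e. -15264).
  100011011001011
+ 100010001100000
= 000101100101011  (discard carry-out 1)
Result 000101100101011: MSB = 0 → value 2859.
Both addends (after negating the subtrahend) are negative but the stored result is non-negative: signed overflow. The true value -14645 − 15264 = -29909 lies outside [-16384, 16383].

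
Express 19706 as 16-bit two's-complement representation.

19706 is non-negative, so write it directly in 16 bits: 0100110011111010.

0100110011111010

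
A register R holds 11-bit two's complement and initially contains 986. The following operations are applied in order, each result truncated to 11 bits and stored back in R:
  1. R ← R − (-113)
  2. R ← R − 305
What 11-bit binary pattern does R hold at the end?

Start: R = 986 = 01111011010.
R = 986 − (-113) = 1099; wraps to -949 = 10001001011
R = -949 − 305 = -1254; wraps to 794 = 01100011010

01100011010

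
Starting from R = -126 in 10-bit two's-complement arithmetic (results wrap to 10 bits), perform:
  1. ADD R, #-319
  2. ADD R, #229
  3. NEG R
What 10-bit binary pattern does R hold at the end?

0011011000

Start: R = -126 = 1110000010.
R = -126 + (-319) = -445 = 1001000011
R = -445 + 229 = -216 = 1100101000
R = −(-216) = 216 = 0011011000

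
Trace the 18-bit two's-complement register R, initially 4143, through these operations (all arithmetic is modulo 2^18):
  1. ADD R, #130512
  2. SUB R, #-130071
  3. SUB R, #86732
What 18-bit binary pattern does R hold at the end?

101011011101001010

Start: R = 4143 = 000001000000101111.
R = 4143 + 130512 = 134655; wraps to -127489 = 100000110111111111
R = -127489 − (-130071) = 2582 = 000000101000010110
R = 2582 − 86732 = -84150 = 101011011101001010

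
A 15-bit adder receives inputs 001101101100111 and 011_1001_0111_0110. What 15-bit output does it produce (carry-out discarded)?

101010011011101

  001101101100111
+ 011100101110110
= 101010011011101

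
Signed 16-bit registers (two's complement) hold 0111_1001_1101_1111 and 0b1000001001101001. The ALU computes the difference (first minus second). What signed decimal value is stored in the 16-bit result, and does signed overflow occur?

-2186; overflow

0111_1001_1101_1111 → 0111100111011111 = 31199 (signed)
0b1000001001101001 → 1000001001101001 = -32151 (signed)
Subtract via negate-and-add: invert 1000001001101001 + 1 = 0111110110010111 (i.e. 32151).
  0111100111011111
+ 0111110110010111
= 1111011101110110
Result 1111011101110110: MSB = 1 → 63350 − 65536 = -2186.
Both addends (after negating the subtrahend) are non-negative but the stored result is negative: signed overflow. The true value 31199 − (-32151) = 63350 lies outside [-32768, 32767].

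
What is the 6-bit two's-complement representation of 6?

6 is non-negative, so write it directly in 6 bits: 000110.

000110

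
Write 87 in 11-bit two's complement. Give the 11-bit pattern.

00001010111

87 is non-negative, so write it directly in 11 bits: 00001010111.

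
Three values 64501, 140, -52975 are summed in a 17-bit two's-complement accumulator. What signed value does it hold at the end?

64501 + 140 = 64641 (01111110010000001)
64641 + (-52975) = 11666 (00010110110010010)

11666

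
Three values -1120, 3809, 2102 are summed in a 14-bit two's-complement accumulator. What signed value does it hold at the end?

-1120 + 3809 = 2689 (00101010000001)
2689 + 2102 = 4791 (01001010110111)

4791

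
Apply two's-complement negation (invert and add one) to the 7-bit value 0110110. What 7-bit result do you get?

Invert: 1001001. Add 1: 1001010.
Check: 0110110 = 54, 1001010 = -54.

1001010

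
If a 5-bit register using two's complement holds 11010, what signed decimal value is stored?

-6

MSB is 1, so the value is negative.
Unsigned reading: 26. Subtract 2^5 = 32: 26 − 32 = -6.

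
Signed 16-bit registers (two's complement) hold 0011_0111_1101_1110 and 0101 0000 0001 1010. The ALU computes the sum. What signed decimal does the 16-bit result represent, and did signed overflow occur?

0011_0111_1101_1110 → 0011011111011110 = 14302 (signed)
0101 0000 0001 1010 → 0101000000011010 = 20506 (signed)
  0011011111011110
+ 0101000000011010
= 1000011111111000
Result 1000011111111000: MSB = 1 → 34808 − 65536 = -30728.
Both addends are non-negative but the stored result is negative: signed overflow. The true value 14302 + 20506 = 34808 lies outside [-32768, 32767].

-30728; overflow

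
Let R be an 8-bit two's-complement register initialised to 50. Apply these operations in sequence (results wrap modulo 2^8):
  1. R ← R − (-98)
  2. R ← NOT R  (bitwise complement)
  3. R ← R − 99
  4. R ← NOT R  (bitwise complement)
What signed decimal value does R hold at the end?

-9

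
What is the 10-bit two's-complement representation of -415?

1001100001

|-415| = 415 = 0110011111 in 10 bits.
Invert the bits: 1001100000. Add 1: 1001100001.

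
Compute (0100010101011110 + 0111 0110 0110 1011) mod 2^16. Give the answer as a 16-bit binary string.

1011101111001001

  0100010101011110
+ 0111011001101011
= 1011101111001001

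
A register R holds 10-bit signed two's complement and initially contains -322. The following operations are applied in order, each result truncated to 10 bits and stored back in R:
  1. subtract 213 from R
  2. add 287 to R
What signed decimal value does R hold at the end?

-248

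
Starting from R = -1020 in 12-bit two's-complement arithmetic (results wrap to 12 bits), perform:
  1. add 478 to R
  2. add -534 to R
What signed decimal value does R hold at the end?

-1076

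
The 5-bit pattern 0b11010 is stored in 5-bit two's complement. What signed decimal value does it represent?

MSB is 1, so the value is negative.
Invert: 00101. Add 1: 00110 = 6. So the value is −6.

-6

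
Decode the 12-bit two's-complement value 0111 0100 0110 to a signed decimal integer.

MSB is 0, so the value is non-negative: 011101000110 = 1862.

1862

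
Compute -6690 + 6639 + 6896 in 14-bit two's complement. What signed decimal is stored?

6845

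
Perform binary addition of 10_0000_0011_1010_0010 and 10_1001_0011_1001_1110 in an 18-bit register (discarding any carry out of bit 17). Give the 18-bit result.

001001011101000000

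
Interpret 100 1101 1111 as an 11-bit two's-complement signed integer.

-801

MSB is 1, so the value is negative.
Invert: 01100100000. Add 1: 01100100001 = 801. So the value is −801.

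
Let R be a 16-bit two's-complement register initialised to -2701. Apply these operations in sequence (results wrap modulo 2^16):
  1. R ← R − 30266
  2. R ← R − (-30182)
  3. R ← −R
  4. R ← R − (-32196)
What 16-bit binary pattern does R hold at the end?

1000100010100101

Start: R = -2701 = 1111010101110011.
R = -2701 − 30266 = -32967; wraps to 32569 = 0111111100111001
R = 32569 − (-30182) = 62751; wraps to -2785 = 1111010100011111
R = −(-2785) = 2785 = 0000101011100001
R = 2785 − (-32196) = 34981; wraps to -30555 = 1000100010100101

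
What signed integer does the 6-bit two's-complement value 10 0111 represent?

MSB is 1, so the value is negative.
Invert: 011000. Add 1: 011001 = 25. So the value is −25.

-25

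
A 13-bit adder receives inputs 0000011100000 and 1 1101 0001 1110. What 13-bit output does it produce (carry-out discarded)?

  0000011100000
+ 1110100011110
= 1110111111110

1110111111110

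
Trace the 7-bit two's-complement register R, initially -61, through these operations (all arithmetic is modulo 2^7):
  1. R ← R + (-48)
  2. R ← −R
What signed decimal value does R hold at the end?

-19

Start: R = -61 = 1000011.
R = -61 + (-48) = -109; wraps to 19 = 0010011
R = −(19) = -19 = 1101101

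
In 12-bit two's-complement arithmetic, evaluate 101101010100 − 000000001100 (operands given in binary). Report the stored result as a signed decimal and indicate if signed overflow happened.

101101010100 = -1196 (signed)
000000001100 = 12 (signed)
Subtract via negate-and-add: invert 000000001100 + 1 = 111111110100 (i.e. -12).
  101101010100
+ 111111110100
= 101101001000  (discard carry-out 1)
Result 101101001000: MSB = 1 → 2888 − 4096 = -1208.
Both addends (after negating the subtrahend) are negative and so is the stored result: no signed overflow.

-1208; no overflow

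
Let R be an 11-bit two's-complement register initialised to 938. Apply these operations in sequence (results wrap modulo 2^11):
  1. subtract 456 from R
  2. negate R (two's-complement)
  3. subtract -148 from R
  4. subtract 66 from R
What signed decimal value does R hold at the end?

Start: R = 938 = 01110101010.
R = 938 − 456 = 482 = 00111100010
R = −(482) = -482 = 11000011110
R = -482 − (-148) = -334 = 11010110010
R = -334 − 66 = -400 = 11001110000

-400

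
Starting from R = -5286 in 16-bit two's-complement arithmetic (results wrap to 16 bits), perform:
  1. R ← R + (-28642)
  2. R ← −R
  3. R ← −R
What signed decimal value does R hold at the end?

Start: R = -5286 = 1110101101011010.
R = -5286 + (-28642) = -33928; wraps to 31608 = 0111101101111000
R = −(31608) = -31608 = 1000010010001000
R = −(-31608) = 31608 = 0111101101111000

31608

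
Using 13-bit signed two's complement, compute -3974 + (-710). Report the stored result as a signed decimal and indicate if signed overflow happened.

3508; overflow

-3974 → 1000001111010
-710 → 1110100111010
  1000001111010
+ 1110100111010
= 0110110110100  (discard carry-out 1)
Result 0110110110100: MSB = 0 → value 3508.
Both addends are negative but the stored result is non-negative: signed overflow. The true value -3974 + (-710) = -4684 lies outside [-4096, 4095].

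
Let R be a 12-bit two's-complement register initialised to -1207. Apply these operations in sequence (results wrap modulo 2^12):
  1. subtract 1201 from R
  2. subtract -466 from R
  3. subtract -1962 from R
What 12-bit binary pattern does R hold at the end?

000000010100

Start: R = -1207 = 101101001001.
R = -1207 − 1201 = -2408; wraps to 1688 = 011010011000
R = 1688 − (-466) = 2154; wraps to -1942 = 100001101010
R = -1942 − (-1962) = 20 = 000000010100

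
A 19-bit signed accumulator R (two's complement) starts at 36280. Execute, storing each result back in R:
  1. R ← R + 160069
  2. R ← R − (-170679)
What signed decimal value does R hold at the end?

-157260

Start: R = 36280 = 0001000110110111000.
R = 36280 + 160069 = 196349 = 0101111111011111101
R = 196349 − (-170679) = 367028; wraps to -157260 = 1011001100110110100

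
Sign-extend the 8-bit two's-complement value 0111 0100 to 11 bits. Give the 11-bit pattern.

MSB of 01110100 is 0; replicate it into the new high bits.
000|01110100 → 00001110100 (still 116).

00001110100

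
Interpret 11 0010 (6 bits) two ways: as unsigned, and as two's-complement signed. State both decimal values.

unsigned = 50, signed = -14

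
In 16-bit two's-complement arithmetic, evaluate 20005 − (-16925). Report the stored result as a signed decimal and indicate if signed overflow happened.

-28606; overflow

20005 → 0100111000100101
-16925 → 1011110111100011
Subtract via negate-and-add: invert 1011110111100011 + 1 = 0100001000011101 (i.e. 16925).
  0100111000100101
+ 0100001000011101
= 1001000001000010
Result 1001000001000010: MSB = 1 → 36930 − 65536 = -28606.
Both addends (after negating the subtrahend) are non-negative but the stored result is negative: signed overflow. The true value 20005 − (-16925) = 36930 lies outside [-32768, 32767].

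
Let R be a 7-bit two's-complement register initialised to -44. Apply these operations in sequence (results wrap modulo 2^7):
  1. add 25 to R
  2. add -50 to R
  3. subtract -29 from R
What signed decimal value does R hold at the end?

-40

Start: R = -44 = 1010100.
R = -44 + 25 = -19 = 1101101
R = -19 + (-50) = -69; wraps to 59 = 0111011
R = 59 − (-29) = 88; wraps to -40 = 1011000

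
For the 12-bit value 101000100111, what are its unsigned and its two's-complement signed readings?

unsigned = 2599, signed = -1497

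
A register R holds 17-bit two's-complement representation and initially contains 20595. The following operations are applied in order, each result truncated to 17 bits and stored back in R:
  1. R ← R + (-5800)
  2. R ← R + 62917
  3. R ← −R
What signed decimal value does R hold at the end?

Start: R = 20595 = 00101000001110011.
R = 20595 + (-5800) = 14795 = 00011100111001011
R = 14795 + 62917 = 77712; wraps to -53360 = 10010111110010000
R = −(-53360) = 53360 = 01101000001110000

53360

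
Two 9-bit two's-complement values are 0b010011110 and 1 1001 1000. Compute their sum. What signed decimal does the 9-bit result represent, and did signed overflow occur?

0b010011110 → 010011110 = 158 (signed)
1 1001 1000 → 110011000 = -104 (signed)
  010011110
+ 110011000
= 000110110  (discard carry-out 1)
Result 000110110: MSB = 0 → value 54.
Addends have opposite signs, so signed overflow cannot occur.

54; no overflow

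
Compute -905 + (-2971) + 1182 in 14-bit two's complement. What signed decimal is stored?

-2694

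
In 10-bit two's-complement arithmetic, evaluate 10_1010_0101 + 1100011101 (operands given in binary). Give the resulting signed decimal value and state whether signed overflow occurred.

10_1010_0101 → 1010100101 = -347 (signed)
1100011101 = -227 (signed)
  1010100101
+ 1100011101
= 0111000010  (discard carry-out 1)
Result 0111000010: MSB = 0 → value 450.
Both addends are negative but the stored result is non-negative: signed overflow. The true value -347 + (-227) = -574 lies outside [-512, 511].

450; overflow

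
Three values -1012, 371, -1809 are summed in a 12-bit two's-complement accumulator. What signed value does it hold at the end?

1646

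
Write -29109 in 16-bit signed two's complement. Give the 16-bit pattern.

|-29109| = 29109 = 0111000110110101 in 16 bits.
Invert the bits: 1000111001001010. Add 1: 1000111001001011.

1000111001001011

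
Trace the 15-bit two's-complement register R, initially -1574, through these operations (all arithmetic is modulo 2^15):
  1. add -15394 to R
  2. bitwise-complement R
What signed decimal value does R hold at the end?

-15801

Start: R = -1574 = 111100111011010.
R = -1574 + (-15394) = -16968; wraps to 15800 = 011110110111000
R = NOT 011110110111000 = 100001001000111 = -15801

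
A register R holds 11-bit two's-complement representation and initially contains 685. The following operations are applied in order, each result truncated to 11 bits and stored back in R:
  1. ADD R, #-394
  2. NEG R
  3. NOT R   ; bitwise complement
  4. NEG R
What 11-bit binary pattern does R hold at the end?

11011011110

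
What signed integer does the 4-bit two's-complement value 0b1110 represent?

-2

MSB is 1, so the value is negative.
Invert: 0001. Add 1: 0010 = 2. So the value is −2.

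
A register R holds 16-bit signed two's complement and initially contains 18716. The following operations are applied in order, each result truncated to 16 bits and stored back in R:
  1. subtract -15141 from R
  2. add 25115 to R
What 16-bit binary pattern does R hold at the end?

1110011001011100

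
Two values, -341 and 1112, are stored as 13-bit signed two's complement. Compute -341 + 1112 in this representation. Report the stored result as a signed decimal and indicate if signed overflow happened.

771; no overflow

-341 → 1111010101011
1112 → 0010001011000
  1111010101011
+ 0010001011000
= 0001100000011  (discard carry-out 1)
Result 0001100000011: MSB = 0 → value 771.
Addends have opposite signs, so signed overflow cannot occur.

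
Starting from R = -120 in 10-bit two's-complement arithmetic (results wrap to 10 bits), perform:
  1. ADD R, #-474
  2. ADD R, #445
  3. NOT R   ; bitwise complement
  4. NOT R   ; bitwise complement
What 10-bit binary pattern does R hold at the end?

1101101011

Start: R = -120 = 1110001000.
R = -120 + (-474) = -594; wraps to 430 = 0110101110
R = 430 + 445 = 875; wraps to -149 = 1101101011
R = NOT 1101101011 = 0010010100 = 148
R = NOT 0010010100 = 1101101011 = -149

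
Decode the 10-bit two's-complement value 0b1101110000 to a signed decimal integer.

-144

MSB is 1, so the value is negative.
Invert: 0010001111. Add 1: 0010010000 = 144. So the value is −144.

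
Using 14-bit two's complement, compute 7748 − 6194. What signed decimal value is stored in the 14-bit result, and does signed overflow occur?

1554; no overflow

7748 → 01111001000100
6194 → 01100000110010
Subtract via negate-and-add: invert 01100000110010 + 1 = 10011111001110 (i.e. -6194).
  01111001000100
+ 10011111001110
= 00011000010010  (discard carry-out 1)
Result 00011000010010: MSB = 0 → value 1554.
Addends (after negating the subtrahend) have opposite signs, so signed overflow cannot occur.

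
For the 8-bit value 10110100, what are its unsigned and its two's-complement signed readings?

Unsigned: 10110100 = 180.
Signed: MSB=1 → 180 − 256 = -76.

unsigned = 180, signed = -76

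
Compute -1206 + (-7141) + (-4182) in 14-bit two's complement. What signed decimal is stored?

-1206 + (-7141) = -8347 → wraps to 8037 (01111101100101)
8037 + (-4182) = 3855 (00111100001111)

3855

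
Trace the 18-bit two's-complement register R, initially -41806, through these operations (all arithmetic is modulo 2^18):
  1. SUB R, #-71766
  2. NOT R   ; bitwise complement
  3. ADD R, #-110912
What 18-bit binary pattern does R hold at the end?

Start: R = -41806 = 110101110010110010.
R = -41806 − (-71766) = 29960 = 000111010100001000
R = NOT 000111010100001000 = 111000101011110111 = -29961
R = -29961 + (-110912) = -140873; wraps to 121271 = 011101100110110111

011101100110110111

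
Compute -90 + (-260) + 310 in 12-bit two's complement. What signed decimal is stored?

-40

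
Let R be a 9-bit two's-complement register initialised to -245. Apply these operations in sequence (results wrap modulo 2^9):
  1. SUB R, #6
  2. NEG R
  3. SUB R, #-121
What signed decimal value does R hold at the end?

Start: R = -245 = 100001011.
R = -245 − 6 = -251 = 100000101
R = −(-251) = 251 = 011111011
R = 251 − (-121) = 372; wraps to -140 = 101110100

-140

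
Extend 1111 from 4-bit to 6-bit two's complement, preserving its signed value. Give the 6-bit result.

111111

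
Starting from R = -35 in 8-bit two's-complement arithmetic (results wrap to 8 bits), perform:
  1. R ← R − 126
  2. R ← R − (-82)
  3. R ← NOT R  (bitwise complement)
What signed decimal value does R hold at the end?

Start: R = -35 = 11011101.
R = -35 − 126 = -161; wraps to 95 = 01011111
R = 95 − (-82) = 177; wraps to -79 = 10110001
R = NOT 10110001 = 01001110 = 78

78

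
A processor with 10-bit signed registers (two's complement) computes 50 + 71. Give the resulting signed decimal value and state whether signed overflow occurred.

121; no overflow

50 → 0000110010
71 → 0001000111
  0000110010
+ 0001000111
= 0001111001
Result 0001111001: MSB = 0 → value 121.
Both addends are non-negative and so is the stored result: no signed overflow.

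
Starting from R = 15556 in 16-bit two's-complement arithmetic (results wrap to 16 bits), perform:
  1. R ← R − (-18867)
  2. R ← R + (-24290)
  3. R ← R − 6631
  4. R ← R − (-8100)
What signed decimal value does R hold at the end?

11602

Start: R = 15556 = 0011110011000100.
R = 15556 − (-18867) = 34423; wraps to -31113 = 1000011001110111
R = -31113 + (-24290) = -55403; wraps to 10133 = 0010011110010101
R = 10133 − 6631 = 3502 = 0000110110101110
R = 3502 − (-8100) = 11602 = 0010110101010010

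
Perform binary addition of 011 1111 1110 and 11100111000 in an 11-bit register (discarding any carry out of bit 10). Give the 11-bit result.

01100110110

  01111111110
+ 11100111000
= 01100110110  (discard carry-out 1)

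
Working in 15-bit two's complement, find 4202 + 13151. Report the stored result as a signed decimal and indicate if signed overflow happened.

-15415; overflow

4202 → 001000001101010
13151 → 011001101011111
  001000001101010
+ 011001101011111
= 100001111001001
Result 100001111001001: MSB = 1 → 17353 − 32768 = -15415.
Both addends are non-negative but the stored result is negative: signed overflow. The true value 4202 + 13151 = 17353 lies outside [-16384, 16383].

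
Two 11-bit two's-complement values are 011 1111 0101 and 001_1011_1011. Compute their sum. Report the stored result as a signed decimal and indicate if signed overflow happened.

-592; overflow

011 1111 0101 → 01111110101 = 1013 (signed)
001_1011_1011 → 00110111011 = 443 (signed)
  01111110101
+ 00110111011
= 10110110000
Result 10110110000: MSB = 1 → 1456 − 2048 = -592.
Both addends are non-negative but the stored result is negative: signed overflow. The true value 1013 + 443 = 1456 lies outside [-1024, 1023].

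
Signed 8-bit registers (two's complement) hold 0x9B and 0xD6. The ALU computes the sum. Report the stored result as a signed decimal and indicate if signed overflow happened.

113; overflow

0x9B = 10011011 = -101 (signed)
0xD6 = 11010110 = -42 (signed)
  10011011
+ 11010110
= 01110001  (discard carry-out 1)
Result 01110001: MSB = 0 → value 113.
Both addends are negative but the stored result is non-negative: signed overflow. The true value -101 + (-42) = -143 lies outside [-128, 127].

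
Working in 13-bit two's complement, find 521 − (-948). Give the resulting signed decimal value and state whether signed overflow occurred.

1469; no overflow

521 → 0001000001001
-948 → 1110001001100
Subtract via negate-and-add: invert 1110001001100 + 1 = 0001110110100 (i.e. 948).
  0001000001001
+ 0001110110100
= 0010110111101
Result 0010110111101: MSB = 0 → value 1469.
Both addends (after negating the subtrahend) are non-negative and so is the stored result: no signed overflow.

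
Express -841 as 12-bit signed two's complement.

110010110111

|-841| = 841 = 001101001001 in 12 bits.
Invert the bits: 110010110110. Add 1: 110010110111.
Check: 110010110111 reads as 3255 − 4096 = -841.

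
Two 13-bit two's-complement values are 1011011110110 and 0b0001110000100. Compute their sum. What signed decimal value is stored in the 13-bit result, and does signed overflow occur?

-1414; no overflow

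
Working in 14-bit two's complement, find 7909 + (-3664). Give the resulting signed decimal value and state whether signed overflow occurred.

7909 → 01111011100101
-3664 → 11000110110000
  01111011100101
+ 11000110110000
= 01000010010101  (discard carry-out 1)
Result 01000010010101: MSB = 0 → value 4245.
Addends have opposite signs, so signed overflow cannot occur.

4245; no overflow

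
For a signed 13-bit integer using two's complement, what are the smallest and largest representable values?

min = -4096, max = 4095

Minimum: −2^12 = -4096.
Maximum: 2^12 − 1 = 4095.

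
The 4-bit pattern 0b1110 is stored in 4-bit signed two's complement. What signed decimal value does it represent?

-2

MSB is 1, so the value is negative.
Unsigned reading: 14. Subtract 2^4 = 16: 14 − 16 = -2.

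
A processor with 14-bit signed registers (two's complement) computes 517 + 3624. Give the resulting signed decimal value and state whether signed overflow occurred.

4141; no overflow

517 → 00001000000101
3624 → 00111000101000
  00001000000101
+ 00111000101000
= 01000000101101
Result 01000000101101: MSB = 0 → value 4141.
Both addends are non-negative and so is the stored result: no signed overflow.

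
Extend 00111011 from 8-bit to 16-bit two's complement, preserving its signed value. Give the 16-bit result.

0000000000111011

MSB of 00111011 is 0; replicate it into the new high bits.
00000000|00111011 → 0000000000111011 (still 59).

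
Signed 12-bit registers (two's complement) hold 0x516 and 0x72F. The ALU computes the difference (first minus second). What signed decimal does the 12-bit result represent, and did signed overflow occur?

0x516 = 010100010110 = 1302 (signed)
0x72F = 011100101111 = 1839 (signed)
Subtract via negate-and-add: invert 011100101111 + 1 = 100011010001 (i.e. -1839).
  010100010110
+ 100011010001
= 110111100111
Result 110111100111: MSB = 1 → 3559 − 4096 = -537.
Addends (after negating the subtrahend) have opposite signs, so signed overflow cannot occur.

-537; no overflow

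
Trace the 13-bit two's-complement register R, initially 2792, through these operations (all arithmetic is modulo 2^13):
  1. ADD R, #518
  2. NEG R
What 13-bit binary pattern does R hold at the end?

1001100010010

Start: R = 2792 = 0101011101000.
R = 2792 + 518 = 3310 = 0110011101110
R = −(3310) = -3310 = 1001100010010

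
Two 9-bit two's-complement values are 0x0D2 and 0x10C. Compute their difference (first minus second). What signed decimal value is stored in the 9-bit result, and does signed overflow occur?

-58; overflow

0x0D2 = 011010010 = 210 (signed)
0x10C = 100001100 = -244 (signed)
Subtract via negate-and-add: invert 100001100 + 1 = 011110100 (i.e. 244).
  011010010
+ 011110100
= 111000110
Result 111000110: MSB = 1 → 454 − 512 = -58.
Both addends (after negating the subtrahend) are non-negative but the stored result is negative: signed overflow. The true value 210 − (-244) = 454 lies outside [-256, 255].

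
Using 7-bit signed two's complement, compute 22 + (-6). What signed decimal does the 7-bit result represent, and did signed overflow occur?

16; no overflow

22 → 0010110
-6 → 1111010
  0010110
+ 1111010
= 0010000  (discard carry-out 1)
Result 0010000: MSB = 0 → value 16.
Addends have opposite signs, so signed overflow cannot occur.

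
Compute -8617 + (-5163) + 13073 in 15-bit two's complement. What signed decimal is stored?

-8617 + (-5163) = -13780 (100101000101100)
-13780 + 13073 = -707 (111110100111101)

-707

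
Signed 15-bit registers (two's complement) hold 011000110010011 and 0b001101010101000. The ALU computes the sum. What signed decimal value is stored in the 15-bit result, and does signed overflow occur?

-13253; overflow

011000110010011 = 12691 (signed)
0b001101010101000 → 001101010101000 = 6824 (signed)
  011000110010011
+ 001101010101000
= 100110000111011
Result 100110000111011: MSB = 1 → 19515 − 32768 = -13253.
Both addends are non-negative but the stored result is negative: signed overflow. The true value 12691 + 6824 = 19515 lies outside [-16384, 16383].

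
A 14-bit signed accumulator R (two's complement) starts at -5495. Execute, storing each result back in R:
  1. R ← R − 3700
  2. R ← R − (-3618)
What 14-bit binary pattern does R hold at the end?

10101000110111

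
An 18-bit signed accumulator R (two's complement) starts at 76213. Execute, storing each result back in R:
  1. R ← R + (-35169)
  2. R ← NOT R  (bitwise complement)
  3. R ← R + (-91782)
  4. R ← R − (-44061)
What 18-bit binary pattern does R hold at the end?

Start: R = 76213 = 010010100110110101.
R = 76213 + (-35169) = 41044 = 001010000001010100
R = NOT 001010000001010100 = 110101111110101011 = -41045
R = -41045 + (-91782) = -132827; wraps to 129317 = 011111100100100101
R = 129317 − (-44061) = 173378; wraps to -88766 = 101010010101000010

101010010101000010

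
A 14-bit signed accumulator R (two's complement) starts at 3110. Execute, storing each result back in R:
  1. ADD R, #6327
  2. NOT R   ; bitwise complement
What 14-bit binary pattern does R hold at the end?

01101100100010

Start: R = 3110 = 00110000100110.
R = 3110 + 6327 = 9437; wraps to -6947 = 10010011011101
R = NOT 10010011011101 = 01101100100010 = 6946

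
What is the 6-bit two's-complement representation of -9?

|-9| = 9 = 001001 in 6 bits.
Invert the bits: 110110. Add 1: 110111.

110111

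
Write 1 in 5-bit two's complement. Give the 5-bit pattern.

00001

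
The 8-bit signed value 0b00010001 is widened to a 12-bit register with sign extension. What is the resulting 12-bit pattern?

000000010001

MSB of 00010001 is 0; replicate it into the new high bits.
0000|00010001 → 000000010001 (still 17).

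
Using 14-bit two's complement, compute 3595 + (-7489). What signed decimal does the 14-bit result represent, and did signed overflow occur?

-3894; no overflow

3595 → 00111000001011
-7489 → 10001010111111
  00111000001011
+ 10001010111111
= 11000011001010
Result 11000011001010: MSB = 1 → 12490 − 16384 = -3894.
Addends have opposite signs, so signed overflow cannot occur.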